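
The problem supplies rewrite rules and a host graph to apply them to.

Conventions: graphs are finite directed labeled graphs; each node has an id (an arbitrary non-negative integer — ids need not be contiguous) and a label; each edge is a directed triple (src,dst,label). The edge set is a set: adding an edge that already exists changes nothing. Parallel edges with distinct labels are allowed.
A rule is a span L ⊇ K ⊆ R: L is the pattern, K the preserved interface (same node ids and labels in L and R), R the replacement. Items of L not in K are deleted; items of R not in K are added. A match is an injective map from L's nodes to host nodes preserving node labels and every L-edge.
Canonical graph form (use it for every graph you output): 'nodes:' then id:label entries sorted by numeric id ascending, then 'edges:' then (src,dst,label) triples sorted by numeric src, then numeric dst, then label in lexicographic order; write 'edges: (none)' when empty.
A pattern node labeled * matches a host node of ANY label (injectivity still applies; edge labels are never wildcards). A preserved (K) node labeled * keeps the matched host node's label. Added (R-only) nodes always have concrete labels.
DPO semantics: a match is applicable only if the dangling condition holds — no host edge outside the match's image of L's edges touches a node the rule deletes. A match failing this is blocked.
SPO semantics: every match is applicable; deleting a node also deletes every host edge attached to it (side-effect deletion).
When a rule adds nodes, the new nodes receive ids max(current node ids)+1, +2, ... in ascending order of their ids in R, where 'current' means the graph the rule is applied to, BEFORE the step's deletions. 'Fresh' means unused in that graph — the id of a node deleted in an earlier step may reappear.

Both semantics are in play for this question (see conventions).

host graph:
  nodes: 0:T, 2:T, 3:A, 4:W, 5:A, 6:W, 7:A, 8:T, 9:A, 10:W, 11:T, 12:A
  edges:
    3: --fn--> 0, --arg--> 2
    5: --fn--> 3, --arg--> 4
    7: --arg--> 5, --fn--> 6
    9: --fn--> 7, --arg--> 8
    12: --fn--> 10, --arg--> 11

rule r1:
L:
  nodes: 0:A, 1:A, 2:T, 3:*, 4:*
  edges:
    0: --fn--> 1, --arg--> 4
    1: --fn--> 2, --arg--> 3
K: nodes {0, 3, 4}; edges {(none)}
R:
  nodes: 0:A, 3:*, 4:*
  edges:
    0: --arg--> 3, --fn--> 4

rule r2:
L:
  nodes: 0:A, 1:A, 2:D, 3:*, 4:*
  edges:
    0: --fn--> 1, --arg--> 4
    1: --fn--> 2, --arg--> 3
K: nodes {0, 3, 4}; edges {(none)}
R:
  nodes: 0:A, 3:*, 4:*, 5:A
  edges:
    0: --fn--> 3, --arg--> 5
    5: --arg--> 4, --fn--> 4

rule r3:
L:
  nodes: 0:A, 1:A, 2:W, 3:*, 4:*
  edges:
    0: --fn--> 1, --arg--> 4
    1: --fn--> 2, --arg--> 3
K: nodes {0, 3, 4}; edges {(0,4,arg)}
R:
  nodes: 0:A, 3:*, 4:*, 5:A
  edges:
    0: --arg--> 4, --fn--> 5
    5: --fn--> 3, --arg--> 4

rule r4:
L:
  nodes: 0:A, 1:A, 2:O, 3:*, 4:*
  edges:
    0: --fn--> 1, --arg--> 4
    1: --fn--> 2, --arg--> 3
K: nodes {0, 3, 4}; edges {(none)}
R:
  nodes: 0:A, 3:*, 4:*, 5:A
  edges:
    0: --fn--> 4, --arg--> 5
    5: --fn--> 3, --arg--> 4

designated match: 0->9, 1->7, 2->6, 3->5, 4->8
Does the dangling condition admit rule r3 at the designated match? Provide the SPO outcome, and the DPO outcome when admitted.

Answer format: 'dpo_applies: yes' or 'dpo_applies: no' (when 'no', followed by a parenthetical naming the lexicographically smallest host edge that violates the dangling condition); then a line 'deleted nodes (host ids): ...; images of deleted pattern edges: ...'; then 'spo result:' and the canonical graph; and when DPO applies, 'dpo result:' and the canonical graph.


dpo_applies: yes
deleted nodes (host ids): 6, 7; images of deleted pattern edges: (7,5,arg); (7,6,fn); (9,7,fn)
spo result:
nodes: 0:T, 2:T, 3:A, 4:W, 5:A, 8:T, 9:A, 10:W, 11:T, 12:A, 13:A
edges: (3,0,fn); (3,2,arg); (5,3,fn); (5,4,arg); (9,8,arg); (9,13,fn); (12,10,fn); (12,11,arg); (13,5,fn); (13,8,arg)
dpo result:
nodes: 0:T, 2:T, 3:A, 4:W, 5:A, 8:T, 9:A, 10:W, 11:T, 12:A, 13:A
edges: (3,0,fn); (3,2,arg); (5,3,fn); (5,4,arg); (9,8,arg); (9,13,fn); (12,10,fn); (12,11,arg); (13,5,fn); (13,8,arg)


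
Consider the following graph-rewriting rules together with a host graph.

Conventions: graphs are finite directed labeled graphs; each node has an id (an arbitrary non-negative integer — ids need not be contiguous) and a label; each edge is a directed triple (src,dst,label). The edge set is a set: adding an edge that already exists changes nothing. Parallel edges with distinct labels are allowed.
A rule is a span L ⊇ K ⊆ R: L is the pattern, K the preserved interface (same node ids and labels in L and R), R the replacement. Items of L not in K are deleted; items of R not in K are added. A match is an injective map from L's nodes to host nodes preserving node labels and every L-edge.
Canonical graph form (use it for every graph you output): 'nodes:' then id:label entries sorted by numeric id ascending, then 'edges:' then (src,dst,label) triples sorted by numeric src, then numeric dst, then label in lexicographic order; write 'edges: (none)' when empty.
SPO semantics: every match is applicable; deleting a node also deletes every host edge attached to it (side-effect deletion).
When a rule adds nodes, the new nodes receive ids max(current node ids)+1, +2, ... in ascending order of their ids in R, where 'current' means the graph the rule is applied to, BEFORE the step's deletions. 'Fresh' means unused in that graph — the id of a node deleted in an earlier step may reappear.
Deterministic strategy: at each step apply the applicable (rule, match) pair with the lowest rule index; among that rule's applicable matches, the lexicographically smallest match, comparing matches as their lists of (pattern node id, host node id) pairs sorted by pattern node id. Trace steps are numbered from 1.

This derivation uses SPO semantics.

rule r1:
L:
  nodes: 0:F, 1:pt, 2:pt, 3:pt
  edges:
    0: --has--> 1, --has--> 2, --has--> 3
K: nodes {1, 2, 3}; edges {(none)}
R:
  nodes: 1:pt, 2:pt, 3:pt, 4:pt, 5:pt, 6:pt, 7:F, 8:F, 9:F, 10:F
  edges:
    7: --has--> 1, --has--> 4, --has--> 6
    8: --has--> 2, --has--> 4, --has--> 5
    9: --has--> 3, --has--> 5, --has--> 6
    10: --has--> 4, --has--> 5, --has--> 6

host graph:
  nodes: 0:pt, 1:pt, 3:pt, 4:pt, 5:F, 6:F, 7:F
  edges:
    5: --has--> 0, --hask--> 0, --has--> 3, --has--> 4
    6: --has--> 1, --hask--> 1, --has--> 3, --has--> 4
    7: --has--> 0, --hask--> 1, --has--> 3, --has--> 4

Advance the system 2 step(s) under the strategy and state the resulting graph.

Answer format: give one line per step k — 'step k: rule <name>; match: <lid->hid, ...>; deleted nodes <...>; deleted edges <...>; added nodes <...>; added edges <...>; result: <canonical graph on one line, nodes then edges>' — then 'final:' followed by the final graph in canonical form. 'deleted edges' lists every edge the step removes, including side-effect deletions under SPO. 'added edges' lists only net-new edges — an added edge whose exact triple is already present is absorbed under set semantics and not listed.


step 1: rule r1; match: 0->5, 1->0, 2->3, 3->4; deleted nodes 5; deleted edges (5,0,has); (5,0,hask); (5,3,has); (5,4,has); added nodes 8, 9, 10, 11, 12, 13, 14; added edges (11,0,has); (11,8,has); (11,10,has); (12,3,has); (12,8,has); (12,9,has); (13,4,has); (13,9,has); (13,10,has); (14,8,has); (14,9,has); (14,10,has); result: nodes: 0:pt, 1:pt, 3:pt, 4:pt, 6:F, 7:F, 8:pt, 9:pt, 10:pt, 11:F, 12:F, 13:F, 14:F edges: (6,1,has); (6,1,hask); (6,3,has); (6,4,has); (7,0,has); (7,1,hask); (7,3,has); (7,4,has); (11,0,has); (11,8,has); (11,10,has); (12,3,has); (12,8,has); (12,9,has); (13,4,has); (13,9,has); (13,10,has); (14,8,has); (14,9,has); (14,10,has)
step 2: rule r1; match: 0->6, 1->1, 2->3, 3->4; deleted nodes 6; deleted edges (6,1,has); (6,1,hask); (6,3,has); (6,4,has); added nodes 15, 16, 17, 18, 19, 20, 21; added edges (18,1,has); (18,15,has); (18,17,has); (19,3,has); (19,15,has); (19,16,has); (20,4,has); (20,16,has); (20,17,has); (21,15,has); (21,16,has); (21,17,has); result: nodes: 0:pt, 1:pt, 3:pt, 4:pt, 7:F, 8:pt, 9:pt, 10:pt, 11:F, 12:F, 13:F, 14:F, 15:pt, 16:pt, 17:pt, 18:F, 19:F, 20:F, 21:F edges: (7,0,has); (7,1,hask); (7,3,has); (7,4,has); (11,0,has); (11,8,has); (11,10,has); (12,3,has); (12,8,has); (12,9,has); (13,4,has); (13,9,has); (13,10,has); (14,8,has); (14,9,has); (14,10,has); (18,1,has); (18,15,has); (18,17,has); (19,3,has); (19,15,has); (19,16,has); (20,4,has); (20,16,has); (20,17,has); (21,15,has); (21,16,has); (21,17,has)
final:
nodes: 0:pt, 1:pt, 3:pt, 4:pt, 7:F, 8:pt, 9:pt, 10:pt, 11:F, 12:F, 13:F, 14:F, 15:pt, 16:pt, 17:pt, 18:F, 19:F, 20:F, 21:F
edges: (7,0,has); (7,1,hask); (7,3,has); (7,4,has); (11,0,has); (11,8,has); (11,10,has); (12,3,has); (12,8,has); (12,9,has); (13,4,has); (13,9,has); (13,10,has); (14,8,has); (14,9,has); (14,10,has); (18,1,has); (18,15,has); (18,17,has); (19,3,has); (19,15,has); (19,16,has); (20,4,has); (20,16,has); (20,17,has); (21,15,has); (21,16,has); (21,17,has)


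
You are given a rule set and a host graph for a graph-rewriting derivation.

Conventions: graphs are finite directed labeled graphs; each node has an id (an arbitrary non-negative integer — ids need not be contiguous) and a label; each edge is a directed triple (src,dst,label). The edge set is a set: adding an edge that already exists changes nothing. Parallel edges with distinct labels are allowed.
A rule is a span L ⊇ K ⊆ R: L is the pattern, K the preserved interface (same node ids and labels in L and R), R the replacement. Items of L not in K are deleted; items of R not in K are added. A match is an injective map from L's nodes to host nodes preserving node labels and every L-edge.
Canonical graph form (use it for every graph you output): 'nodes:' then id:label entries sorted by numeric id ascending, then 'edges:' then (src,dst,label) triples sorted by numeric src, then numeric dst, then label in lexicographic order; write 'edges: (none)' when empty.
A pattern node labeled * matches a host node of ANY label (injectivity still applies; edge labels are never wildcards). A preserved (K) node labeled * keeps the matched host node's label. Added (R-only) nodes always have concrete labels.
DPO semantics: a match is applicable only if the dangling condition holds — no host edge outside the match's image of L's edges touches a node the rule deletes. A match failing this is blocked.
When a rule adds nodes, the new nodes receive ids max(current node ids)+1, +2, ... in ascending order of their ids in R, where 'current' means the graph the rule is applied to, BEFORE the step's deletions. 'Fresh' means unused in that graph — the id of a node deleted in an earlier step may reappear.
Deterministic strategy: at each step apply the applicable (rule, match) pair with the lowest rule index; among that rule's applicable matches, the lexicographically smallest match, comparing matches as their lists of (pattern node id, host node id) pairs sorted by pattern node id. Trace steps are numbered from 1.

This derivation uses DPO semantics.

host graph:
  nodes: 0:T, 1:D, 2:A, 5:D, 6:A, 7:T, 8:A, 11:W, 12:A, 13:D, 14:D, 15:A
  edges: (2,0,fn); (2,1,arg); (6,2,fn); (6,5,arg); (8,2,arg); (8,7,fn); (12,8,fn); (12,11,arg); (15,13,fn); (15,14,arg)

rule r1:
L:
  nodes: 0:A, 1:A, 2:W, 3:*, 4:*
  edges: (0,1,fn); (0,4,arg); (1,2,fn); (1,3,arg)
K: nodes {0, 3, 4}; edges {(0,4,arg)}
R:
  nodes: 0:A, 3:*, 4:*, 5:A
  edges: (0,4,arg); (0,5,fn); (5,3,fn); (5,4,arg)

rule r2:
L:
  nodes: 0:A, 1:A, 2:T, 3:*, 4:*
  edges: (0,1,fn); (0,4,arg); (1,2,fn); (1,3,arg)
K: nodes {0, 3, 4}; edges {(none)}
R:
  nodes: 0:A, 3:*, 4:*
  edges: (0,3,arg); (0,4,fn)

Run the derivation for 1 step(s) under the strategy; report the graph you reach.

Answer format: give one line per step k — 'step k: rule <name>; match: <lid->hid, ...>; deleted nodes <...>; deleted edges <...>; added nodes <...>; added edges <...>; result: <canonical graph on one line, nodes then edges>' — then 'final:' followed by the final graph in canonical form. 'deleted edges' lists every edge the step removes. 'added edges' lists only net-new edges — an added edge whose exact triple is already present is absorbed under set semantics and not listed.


step 1: rule r2; match: 0->12, 1->8, 2->7, 3->2, 4->11; deleted nodes 7, 8; deleted edges (8,2,arg); (8,7,fn); (12,8,fn); (12,11,arg); added nodes (none); added edges (12,2,arg); (12,11,fn); result: nodes: 0:T, 1:D, 2:A, 5:D, 6:A, 11:W, 12:A, 13:D, 14:D, 15:A edges: (2,0,fn); (2,1,arg); (6,2,fn); (6,5,arg); (12,2,arg); (12,11,fn); (15,13,fn); (15,14,arg)
final:
nodes: 0:T, 1:D, 2:A, 5:D, 6:A, 11:W, 12:A, 13:D, 14:D, 15:A
edges: (2,0,fn); (2,1,arg); (6,2,fn); (6,5,arg); (12,2,arg); (12,11,fn); (15,13,fn); (15,14,arg)


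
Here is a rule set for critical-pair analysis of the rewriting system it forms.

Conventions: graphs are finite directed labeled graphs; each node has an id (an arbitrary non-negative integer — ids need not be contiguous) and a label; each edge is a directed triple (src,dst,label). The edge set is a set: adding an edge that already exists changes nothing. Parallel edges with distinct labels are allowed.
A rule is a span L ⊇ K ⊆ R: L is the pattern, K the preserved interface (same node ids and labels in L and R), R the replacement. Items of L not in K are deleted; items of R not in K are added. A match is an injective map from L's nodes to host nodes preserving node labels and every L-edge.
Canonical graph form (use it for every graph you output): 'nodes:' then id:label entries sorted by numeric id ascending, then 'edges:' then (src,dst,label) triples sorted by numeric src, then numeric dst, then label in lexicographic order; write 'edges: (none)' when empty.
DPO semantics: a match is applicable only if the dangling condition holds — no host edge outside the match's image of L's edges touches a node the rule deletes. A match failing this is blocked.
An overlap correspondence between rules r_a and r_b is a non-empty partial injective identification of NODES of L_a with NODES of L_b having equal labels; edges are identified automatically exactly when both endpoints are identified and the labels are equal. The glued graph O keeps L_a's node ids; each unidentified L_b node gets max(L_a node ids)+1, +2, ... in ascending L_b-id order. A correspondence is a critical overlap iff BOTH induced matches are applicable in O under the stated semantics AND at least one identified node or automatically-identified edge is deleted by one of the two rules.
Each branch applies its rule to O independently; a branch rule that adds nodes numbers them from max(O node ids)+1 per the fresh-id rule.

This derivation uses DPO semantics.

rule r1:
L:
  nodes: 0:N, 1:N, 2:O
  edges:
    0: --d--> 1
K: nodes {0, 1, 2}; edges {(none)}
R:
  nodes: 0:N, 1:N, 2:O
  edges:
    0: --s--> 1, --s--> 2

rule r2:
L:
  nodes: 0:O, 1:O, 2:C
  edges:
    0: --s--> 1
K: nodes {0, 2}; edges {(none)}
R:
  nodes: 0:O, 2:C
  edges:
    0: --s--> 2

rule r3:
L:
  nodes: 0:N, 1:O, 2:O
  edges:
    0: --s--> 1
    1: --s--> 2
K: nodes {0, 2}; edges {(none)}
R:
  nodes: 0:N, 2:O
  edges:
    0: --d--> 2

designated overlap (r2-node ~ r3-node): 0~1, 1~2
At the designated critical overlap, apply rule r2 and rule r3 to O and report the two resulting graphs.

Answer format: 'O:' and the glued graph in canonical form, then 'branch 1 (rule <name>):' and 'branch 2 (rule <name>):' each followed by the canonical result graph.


O:
nodes: 0:O, 1:O, 2:C, 3:N
edges: (0,1,s); (3,0,s)
branch 1 (rule r2):
nodes: 0:O, 2:C, 3:N
edges: (0,2,s); (3,0,s)
branch 2 (rule r3):
nodes: 1:O, 2:C, 3:N
edges: (3,1,d)


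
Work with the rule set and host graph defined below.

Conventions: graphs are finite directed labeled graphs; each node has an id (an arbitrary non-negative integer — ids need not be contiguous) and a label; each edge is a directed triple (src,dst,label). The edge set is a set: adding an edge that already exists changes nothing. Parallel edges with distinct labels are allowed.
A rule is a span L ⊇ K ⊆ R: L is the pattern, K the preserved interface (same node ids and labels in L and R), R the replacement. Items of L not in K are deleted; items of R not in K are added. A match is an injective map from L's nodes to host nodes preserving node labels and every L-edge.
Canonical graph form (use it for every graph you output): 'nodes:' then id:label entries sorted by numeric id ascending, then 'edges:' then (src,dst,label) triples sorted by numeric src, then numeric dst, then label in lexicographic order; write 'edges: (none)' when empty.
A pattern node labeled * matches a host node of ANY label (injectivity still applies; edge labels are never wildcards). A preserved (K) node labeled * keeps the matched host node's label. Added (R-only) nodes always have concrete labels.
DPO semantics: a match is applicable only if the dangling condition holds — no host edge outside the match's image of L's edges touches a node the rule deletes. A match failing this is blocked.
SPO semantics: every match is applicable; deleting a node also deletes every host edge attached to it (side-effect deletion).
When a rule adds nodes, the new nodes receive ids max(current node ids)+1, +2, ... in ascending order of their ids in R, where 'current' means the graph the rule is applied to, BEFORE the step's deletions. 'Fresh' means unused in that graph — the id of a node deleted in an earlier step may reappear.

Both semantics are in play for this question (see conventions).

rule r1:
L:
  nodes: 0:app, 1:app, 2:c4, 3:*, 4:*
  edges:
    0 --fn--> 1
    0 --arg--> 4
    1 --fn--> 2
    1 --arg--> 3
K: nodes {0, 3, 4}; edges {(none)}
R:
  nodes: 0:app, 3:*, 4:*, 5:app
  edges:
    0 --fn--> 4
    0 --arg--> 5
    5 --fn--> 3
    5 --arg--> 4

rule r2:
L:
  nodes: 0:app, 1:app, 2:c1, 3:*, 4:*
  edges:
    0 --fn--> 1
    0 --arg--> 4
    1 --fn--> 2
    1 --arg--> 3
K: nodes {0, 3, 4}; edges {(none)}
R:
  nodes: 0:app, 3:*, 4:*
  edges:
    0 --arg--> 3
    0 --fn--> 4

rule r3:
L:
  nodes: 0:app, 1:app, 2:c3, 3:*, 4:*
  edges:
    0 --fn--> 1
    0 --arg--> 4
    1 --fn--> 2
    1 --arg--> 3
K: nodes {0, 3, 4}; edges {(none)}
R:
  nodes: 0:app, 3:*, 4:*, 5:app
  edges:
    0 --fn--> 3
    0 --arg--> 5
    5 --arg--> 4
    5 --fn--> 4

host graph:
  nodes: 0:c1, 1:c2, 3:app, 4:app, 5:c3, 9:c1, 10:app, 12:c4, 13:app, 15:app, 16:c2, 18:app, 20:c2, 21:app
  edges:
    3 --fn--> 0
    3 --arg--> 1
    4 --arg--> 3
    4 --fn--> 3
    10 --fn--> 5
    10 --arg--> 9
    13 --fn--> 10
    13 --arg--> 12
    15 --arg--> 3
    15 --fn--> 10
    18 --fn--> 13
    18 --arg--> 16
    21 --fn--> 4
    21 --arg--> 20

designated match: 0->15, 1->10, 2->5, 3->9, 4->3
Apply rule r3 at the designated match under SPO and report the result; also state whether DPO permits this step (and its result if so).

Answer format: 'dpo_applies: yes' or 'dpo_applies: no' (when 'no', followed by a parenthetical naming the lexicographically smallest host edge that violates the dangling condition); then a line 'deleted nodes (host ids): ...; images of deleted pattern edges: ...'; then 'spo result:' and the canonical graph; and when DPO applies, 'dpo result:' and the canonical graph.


dpo_applies: no
(the rule deletes node 10, which keeps host edge (13,10,fn) outside the match image — the dangling condition fails, DPO blocks; SPO proceeds and side-deletes such edges)
deleted nodes (host ids): 5, 10; images of deleted pattern edges: (10,5,fn); (10,9,arg); (15,3,arg); (15,10,fn)
spo result:
nodes: 0:c1, 1:c2, 3:app, 4:app, 9:c1, 12:c4, 13:app, 15:app, 16:c2, 18:app, 20:c2, 21:app, 22:app
edges: (3,0,fn); (3,1,arg); (4,3,arg); (4,3,fn); (13,12,arg); (15,9,fn); (15,22,arg); (18,13,fn); (18,16,arg); (21,4,fn); (21,20,arg); (22,3,arg); (22,3,fn)


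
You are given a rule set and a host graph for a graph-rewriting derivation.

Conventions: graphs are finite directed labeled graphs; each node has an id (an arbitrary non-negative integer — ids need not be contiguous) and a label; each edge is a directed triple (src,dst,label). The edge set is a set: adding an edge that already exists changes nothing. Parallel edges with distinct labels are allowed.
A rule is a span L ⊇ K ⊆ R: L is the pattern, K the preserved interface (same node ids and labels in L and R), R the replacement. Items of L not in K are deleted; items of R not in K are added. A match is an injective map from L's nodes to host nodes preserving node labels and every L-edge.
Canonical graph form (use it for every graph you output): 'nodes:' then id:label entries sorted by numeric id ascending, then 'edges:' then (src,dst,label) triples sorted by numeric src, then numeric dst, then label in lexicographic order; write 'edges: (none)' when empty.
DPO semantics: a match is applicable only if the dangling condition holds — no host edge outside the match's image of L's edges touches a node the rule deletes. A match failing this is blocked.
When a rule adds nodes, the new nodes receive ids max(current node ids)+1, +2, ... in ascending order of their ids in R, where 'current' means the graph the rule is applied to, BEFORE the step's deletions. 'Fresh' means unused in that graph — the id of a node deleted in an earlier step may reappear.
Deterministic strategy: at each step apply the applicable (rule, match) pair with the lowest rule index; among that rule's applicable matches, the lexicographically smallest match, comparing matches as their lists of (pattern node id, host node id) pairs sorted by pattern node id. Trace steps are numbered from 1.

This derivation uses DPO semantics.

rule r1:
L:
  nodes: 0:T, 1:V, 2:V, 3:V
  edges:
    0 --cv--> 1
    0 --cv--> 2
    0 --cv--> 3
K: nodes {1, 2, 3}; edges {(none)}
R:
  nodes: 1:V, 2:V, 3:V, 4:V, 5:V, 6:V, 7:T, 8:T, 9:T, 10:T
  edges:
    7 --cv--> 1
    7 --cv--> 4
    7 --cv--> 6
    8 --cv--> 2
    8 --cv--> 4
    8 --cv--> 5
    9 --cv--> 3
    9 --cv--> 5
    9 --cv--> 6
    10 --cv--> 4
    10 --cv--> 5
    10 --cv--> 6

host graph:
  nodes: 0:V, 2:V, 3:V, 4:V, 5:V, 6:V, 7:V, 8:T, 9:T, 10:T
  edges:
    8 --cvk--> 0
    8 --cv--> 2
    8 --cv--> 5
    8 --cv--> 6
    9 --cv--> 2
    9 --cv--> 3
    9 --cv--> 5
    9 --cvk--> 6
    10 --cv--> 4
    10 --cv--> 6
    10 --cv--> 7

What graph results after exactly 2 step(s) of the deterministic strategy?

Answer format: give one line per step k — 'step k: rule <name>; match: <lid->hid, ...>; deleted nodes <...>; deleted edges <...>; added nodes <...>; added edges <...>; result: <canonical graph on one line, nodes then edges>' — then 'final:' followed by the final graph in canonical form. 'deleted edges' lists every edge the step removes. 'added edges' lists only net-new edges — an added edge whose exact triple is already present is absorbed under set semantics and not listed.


step 1: rule r1; match: 0->10, 1->4, 2->6, 3->7; deleted nodes 10; deleted edges (10,4,cv); (10,6,cv); (10,7,cv); added nodes 11, 12, 13, 14, 15, 16, 17; added edges (14,4,cv); (14,11,cv); (14,13,cv); (15,6,cv); (15,11,cv); (15,12,cv); (16,7,cv); (16,12,cv); (16,13,cv); (17,11,cv); (17,12,cv); (17,13,cv); result: nodes: 0:V, 2:V, 3:V, 4:V, 5:V, 6:V, 7:V, 8:T, 9:T, 11:V, 12:V, 13:V, 14:T, 15:T, 16:T, 17:T edges: (8,0,cvk); (8,2,cv); (8,5,cv); (8,6,cv); (9,2,cv); (9,3,cv); (9,5,cv); (9,6,cvk); (14,4,cv); (14,11,cv); (14,13,cv); (15,6,cv); (15,11,cv); (15,12,cv); (16,7,cv); (16,12,cv); (16,13,cv); (17,11,cv); (17,12,cv); (17,13,cv)
step 2: rule r1; match: 0->14, 1->4, 2->11, 3->13; deleted nodes 14; deleted edges (14,4,cv); (14,11,cv); (14,13,cv); added nodes 18, 19, 20, 21, 22, 23, 24; added edges (21,4,cv); (21,18,cv); (21,20,cv); (22,11,cv); (22,18,cv); (22,19,cv); (23,13,cv); (23,19,cv); (23,20,cv); (24,18,cv); (24,19,cv); (24,20,cv); result: nodes: 0:V, 2:V, 3:V, 4:V, 5:V, 6:V, 7:V, 8:T, 9:T, 11:V, 12:V, 13:V, 15:T, 16:T, 17:T, 18:V, 19:V, 20:V, 21:T, 22:T, 23:T, 24:T edges: (8,0,cvk); (8,2,cv); (8,5,cv); (8,6,cv); (9,2,cv); (9,3,cv); (9,5,cv); (9,6,cvk); (15,6,cv); (15,11,cv); (15,12,cv); (16,7,cv); (16,12,cv); (16,13,cv); (17,11,cv); (17,12,cv); (17,13,cv); (21,4,cv); (21,18,cv); (21,20,cv); (22,11,cv); (22,18,cv); (22,19,cv); (23,13,cv); (23,19,cv); (23,20,cv); (24,18,cv); (24,19,cv); (24,20,cv)
final:
nodes: 0:V, 2:V, 3:V, 4:V, 5:V, 6:V, 7:V, 8:T, 9:T, 11:V, 12:V, 13:V, 15:T, 16:T, 17:T, 18:V, 19:V, 20:V, 21:T, 22:T, 23:T, 24:T
edges: (8,0,cvk); (8,2,cv); (8,5,cv); (8,6,cv); (9,2,cv); (9,3,cv); (9,5,cv); (9,6,cvk); (15,6,cv); (15,11,cv); (15,12,cv); (16,7,cv); (16,12,cv); (16,13,cv); (17,11,cv); (17,12,cv); (17,13,cv); (21,4,cv); (21,18,cv); (21,20,cv); (22,11,cv); (22,18,cv); (22,19,cv); (23,13,cv); (23,19,cv); (23,20,cv); (24,18,cv); (24,19,cv); (24,20,cv)


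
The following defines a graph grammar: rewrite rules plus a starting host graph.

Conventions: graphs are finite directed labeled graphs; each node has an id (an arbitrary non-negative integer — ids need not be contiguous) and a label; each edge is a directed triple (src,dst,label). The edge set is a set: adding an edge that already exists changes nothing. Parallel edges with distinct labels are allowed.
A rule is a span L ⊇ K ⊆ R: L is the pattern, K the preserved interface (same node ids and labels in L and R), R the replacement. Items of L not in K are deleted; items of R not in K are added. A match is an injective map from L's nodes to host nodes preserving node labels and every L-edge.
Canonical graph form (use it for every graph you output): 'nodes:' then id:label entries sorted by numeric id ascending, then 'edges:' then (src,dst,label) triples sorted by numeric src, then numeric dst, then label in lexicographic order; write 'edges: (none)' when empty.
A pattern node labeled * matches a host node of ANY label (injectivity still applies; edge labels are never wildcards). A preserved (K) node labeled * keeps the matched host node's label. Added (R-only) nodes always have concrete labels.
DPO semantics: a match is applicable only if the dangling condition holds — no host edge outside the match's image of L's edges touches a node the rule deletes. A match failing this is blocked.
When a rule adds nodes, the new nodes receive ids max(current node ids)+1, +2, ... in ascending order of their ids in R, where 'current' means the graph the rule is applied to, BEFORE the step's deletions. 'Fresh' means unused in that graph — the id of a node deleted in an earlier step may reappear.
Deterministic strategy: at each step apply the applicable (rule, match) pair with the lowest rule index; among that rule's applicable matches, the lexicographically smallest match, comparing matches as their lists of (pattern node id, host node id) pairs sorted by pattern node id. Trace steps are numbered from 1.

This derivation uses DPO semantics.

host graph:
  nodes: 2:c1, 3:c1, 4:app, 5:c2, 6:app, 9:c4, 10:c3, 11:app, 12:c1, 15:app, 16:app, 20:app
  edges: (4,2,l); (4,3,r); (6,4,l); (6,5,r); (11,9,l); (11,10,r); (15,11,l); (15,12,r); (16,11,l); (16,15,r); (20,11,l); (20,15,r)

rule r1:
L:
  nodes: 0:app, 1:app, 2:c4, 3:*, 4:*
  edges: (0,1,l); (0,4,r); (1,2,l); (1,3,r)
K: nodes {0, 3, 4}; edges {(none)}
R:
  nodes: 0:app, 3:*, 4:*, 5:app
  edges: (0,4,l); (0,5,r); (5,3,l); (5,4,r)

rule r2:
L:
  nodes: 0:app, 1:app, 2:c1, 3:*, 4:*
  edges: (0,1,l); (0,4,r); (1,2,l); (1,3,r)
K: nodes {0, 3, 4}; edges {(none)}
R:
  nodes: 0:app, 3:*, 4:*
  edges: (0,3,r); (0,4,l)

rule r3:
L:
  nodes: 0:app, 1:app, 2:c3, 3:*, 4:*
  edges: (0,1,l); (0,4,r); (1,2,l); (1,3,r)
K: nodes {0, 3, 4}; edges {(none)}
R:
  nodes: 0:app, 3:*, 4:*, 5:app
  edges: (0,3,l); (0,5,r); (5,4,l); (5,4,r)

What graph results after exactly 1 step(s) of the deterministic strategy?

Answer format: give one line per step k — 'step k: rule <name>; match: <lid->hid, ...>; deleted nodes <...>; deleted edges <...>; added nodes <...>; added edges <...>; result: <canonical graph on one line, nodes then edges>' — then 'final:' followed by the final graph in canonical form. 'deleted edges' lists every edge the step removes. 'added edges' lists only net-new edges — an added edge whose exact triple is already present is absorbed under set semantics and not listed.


step 1: rule r2; match: 0->6, 1->4, 2->2, 3->3, 4->5; deleted nodes 2, 4; deleted edges (4,2,l); (4,3,r); (6,4,l); (6,5,r); added nodes (none); added edges (6,3,r); (6,5,l); result: nodes: 3:c1, 5:c2, 6:app, 9:c4, 10:c3, 11:app, 12:c1, 15:app, 16:app, 20:app edges: (6,3,r); (6,5,l); (11,9,l); (11,10,r); (15,11,l); (15,12,r); (16,11,l); (16,15,r); (20,11,l); (20,15,r)
final:
nodes: 3:c1, 5:c2, 6:app, 9:c4, 10:c3, 11:app, 12:c1, 15:app, 16:app, 20:app
edges: (6,3,r); (6,5,l); (11,9,l); (11,10,r); (15,11,l); (15,12,r); (16,11,l); (16,15,r); (20,11,l); (20,15,r)


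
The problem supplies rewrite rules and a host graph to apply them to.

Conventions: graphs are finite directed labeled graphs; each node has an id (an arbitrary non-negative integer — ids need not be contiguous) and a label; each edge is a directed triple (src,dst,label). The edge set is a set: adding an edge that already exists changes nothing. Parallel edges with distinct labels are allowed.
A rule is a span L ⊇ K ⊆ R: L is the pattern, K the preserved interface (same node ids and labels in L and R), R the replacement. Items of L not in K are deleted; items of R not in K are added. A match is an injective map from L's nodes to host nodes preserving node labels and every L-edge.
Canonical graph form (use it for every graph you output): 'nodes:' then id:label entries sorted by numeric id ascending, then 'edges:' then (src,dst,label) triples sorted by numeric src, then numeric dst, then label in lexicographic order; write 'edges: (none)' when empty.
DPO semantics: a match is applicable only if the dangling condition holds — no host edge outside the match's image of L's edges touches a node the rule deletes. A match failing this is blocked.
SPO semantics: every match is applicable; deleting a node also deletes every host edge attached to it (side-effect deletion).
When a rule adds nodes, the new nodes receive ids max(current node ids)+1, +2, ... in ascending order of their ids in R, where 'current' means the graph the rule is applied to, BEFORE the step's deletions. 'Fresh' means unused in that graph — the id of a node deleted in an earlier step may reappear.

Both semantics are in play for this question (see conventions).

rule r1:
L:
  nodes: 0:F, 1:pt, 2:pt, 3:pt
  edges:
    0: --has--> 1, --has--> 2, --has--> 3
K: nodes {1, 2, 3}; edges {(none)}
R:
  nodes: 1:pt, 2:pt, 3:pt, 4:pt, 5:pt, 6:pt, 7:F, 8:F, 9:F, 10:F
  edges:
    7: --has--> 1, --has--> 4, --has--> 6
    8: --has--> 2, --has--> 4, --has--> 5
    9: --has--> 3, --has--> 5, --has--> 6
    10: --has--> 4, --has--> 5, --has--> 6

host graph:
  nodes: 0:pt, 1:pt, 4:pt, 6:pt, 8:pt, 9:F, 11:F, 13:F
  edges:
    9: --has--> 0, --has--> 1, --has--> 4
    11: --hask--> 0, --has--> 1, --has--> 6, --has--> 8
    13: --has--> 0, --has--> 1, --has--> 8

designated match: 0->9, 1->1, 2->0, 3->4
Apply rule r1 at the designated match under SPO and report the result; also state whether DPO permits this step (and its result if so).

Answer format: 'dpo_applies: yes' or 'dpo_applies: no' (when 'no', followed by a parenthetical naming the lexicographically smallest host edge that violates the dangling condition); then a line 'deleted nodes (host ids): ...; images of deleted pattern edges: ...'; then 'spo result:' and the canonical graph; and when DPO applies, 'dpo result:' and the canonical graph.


dpo_applies: yes
deleted nodes (host ids): 9; images of deleted pattern edges: (9,0,has); (9,1,has); (9,4,has)
spo result:
nodes: 0:pt, 1:pt, 4:pt, 6:pt, 8:pt, 11:F, 13:F, 14:pt, 15:pt, 16:pt, 17:F, 18:F, 19:F, 20:F
edges: (11,0,hask); (11,1,has); (11,6,has); (11,8,has); (13,0,has); (13,1,has); (13,8,has); (17,1,has); (17,14,has); (17,16,has); (18,0,has); (18,14,has); (18,15,has); (19,4,has); (19,15,has); (19,16,has); (20,14,has); (20,15,has); (20,16,has)
dpo result:
nodes: 0:pt, 1:pt, 4:pt, 6:pt, 8:pt, 11:F, 13:F, 14:pt, 15:pt, 16:pt, 17:F, 18:F, 19:F, 20:F
edges: (11,0,hask); (11,1,has); (11,6,has); (11,8,has); (13,0,has); (13,1,has); (13,8,has); (17,1,has); (17,14,has); (17,16,has); (18,0,has); (18,14,has); (18,15,has); (19,4,has); (19,15,has); (19,16,has); (20,14,has); (20,15,has); (20,16,has)


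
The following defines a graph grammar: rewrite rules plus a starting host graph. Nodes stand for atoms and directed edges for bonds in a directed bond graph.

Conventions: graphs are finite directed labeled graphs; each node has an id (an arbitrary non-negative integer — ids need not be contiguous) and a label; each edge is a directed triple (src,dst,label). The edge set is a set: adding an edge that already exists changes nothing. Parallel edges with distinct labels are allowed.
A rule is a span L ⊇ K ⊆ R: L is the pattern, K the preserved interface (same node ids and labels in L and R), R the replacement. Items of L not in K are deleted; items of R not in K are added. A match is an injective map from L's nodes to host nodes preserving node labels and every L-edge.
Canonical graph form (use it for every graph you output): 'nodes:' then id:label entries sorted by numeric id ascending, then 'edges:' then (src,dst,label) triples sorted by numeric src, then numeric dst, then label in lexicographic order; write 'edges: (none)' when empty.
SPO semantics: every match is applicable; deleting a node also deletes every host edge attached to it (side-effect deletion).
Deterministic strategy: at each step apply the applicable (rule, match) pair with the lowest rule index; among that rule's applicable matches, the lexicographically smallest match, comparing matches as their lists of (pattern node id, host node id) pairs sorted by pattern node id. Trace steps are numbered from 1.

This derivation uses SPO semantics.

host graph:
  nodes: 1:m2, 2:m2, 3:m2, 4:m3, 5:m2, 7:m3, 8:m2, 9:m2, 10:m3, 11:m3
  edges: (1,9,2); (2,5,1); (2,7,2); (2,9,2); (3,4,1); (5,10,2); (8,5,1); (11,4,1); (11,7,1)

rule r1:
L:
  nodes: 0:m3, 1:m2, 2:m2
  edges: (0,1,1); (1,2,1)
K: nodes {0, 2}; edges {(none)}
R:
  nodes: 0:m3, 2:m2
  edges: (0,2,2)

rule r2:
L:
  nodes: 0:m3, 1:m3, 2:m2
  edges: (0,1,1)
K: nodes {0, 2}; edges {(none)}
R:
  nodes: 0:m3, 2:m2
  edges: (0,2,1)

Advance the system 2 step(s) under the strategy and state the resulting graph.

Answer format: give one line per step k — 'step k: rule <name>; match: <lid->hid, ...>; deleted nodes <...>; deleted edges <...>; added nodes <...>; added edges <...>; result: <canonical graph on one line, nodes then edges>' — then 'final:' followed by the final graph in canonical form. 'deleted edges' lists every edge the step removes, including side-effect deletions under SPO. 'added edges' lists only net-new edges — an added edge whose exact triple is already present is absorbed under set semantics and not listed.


step 1: rule r2; match: 0->11, 1->4, 2->1; deleted nodes 4; deleted edges (3,4,1); (11,4,1); added nodes (none); added edges (11,1,1); result: nodes: 1:m2, 2:m2, 3:m2, 5:m2, 7:m3, 8:m2, 9:m2, 10:m3, 11:m3 edges: (1,9,2); (2,5,1); (2,7,2); (2,9,2); (5,10,2); (8,5,1); (11,1,1); (11,7,1)
step 2: rule r2; match: 0->11, 1->7, 2->1; deleted nodes 7; deleted edges (2,7,2); (11,7,1); added nodes (none); added edges (none); result: nodes: 1:m2, 2:m2, 3:m2, 5:m2, 8:m2, 9:m2, 10:m3, 11:m3 edges: (1,9,2); (2,5,1); (2,9,2); (5,10,2); (8,5,1); (11,1,1)
final:
nodes: 1:m2, 2:m2, 3:m2, 5:m2, 8:m2, 9:m2, 10:m3, 11:m3
edges: (1,9,2); (2,5,1); (2,9,2); (5,10,2); (8,5,1); (11,1,1)


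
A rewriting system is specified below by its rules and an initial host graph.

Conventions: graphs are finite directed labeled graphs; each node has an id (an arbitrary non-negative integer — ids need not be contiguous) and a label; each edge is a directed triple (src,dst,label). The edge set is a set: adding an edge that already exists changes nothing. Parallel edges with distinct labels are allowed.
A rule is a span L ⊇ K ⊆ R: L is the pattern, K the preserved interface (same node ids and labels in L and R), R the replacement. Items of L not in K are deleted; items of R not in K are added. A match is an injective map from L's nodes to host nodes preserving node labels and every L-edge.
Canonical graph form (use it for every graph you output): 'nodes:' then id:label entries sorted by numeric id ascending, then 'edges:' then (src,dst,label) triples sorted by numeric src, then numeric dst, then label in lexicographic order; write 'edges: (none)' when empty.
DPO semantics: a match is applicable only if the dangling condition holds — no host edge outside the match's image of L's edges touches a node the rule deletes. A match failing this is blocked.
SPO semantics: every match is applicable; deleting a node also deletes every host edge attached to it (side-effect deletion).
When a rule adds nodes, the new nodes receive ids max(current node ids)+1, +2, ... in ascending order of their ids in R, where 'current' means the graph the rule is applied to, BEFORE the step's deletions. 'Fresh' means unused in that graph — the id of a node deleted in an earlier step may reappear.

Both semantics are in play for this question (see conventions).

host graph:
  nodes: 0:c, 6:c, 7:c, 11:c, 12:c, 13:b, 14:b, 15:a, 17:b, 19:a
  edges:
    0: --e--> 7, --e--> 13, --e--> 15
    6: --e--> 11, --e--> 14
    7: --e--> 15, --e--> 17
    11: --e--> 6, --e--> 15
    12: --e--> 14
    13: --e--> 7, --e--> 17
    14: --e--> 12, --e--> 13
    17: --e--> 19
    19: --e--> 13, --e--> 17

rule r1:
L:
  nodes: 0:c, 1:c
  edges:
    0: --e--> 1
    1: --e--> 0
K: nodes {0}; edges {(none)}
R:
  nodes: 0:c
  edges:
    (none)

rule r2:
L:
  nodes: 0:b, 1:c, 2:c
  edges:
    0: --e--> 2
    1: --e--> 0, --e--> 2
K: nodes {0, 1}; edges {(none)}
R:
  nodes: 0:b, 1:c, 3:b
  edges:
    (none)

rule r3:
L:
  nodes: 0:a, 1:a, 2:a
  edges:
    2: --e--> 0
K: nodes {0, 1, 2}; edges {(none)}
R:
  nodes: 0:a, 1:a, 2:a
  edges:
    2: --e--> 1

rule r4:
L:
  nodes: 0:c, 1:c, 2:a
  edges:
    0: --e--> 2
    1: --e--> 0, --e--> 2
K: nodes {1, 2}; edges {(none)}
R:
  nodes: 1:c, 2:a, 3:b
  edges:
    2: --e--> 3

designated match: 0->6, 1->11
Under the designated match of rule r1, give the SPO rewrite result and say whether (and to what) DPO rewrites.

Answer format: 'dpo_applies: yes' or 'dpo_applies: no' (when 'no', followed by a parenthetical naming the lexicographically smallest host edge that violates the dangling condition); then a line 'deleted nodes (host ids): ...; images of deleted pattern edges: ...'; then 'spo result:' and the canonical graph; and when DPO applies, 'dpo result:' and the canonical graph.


dpo_applies: no
(the rule deletes node 11, which keeps host edge (11,15,e) outside the match image — the dangling condition fails, DPO blocks; SPO proceeds and side-deletes such edges)
deleted nodes (host ids): 11; images of deleted pattern edges: (6,11,e); (11,6,e)
spo result:
nodes: 0:c, 6:c, 7:c, 12:c, 13:b, 14:b, 15:a, 17:b, 19:a
edges: (0,7,e); (0,13,e); (0,15,e); (6,14,e); (7,15,e); (7,17,e); (12,14,e); (13,7,e); (13,17,e); (14,12,e); (14,13,e); (17,19,e); (19,13,e); (19,17,e)


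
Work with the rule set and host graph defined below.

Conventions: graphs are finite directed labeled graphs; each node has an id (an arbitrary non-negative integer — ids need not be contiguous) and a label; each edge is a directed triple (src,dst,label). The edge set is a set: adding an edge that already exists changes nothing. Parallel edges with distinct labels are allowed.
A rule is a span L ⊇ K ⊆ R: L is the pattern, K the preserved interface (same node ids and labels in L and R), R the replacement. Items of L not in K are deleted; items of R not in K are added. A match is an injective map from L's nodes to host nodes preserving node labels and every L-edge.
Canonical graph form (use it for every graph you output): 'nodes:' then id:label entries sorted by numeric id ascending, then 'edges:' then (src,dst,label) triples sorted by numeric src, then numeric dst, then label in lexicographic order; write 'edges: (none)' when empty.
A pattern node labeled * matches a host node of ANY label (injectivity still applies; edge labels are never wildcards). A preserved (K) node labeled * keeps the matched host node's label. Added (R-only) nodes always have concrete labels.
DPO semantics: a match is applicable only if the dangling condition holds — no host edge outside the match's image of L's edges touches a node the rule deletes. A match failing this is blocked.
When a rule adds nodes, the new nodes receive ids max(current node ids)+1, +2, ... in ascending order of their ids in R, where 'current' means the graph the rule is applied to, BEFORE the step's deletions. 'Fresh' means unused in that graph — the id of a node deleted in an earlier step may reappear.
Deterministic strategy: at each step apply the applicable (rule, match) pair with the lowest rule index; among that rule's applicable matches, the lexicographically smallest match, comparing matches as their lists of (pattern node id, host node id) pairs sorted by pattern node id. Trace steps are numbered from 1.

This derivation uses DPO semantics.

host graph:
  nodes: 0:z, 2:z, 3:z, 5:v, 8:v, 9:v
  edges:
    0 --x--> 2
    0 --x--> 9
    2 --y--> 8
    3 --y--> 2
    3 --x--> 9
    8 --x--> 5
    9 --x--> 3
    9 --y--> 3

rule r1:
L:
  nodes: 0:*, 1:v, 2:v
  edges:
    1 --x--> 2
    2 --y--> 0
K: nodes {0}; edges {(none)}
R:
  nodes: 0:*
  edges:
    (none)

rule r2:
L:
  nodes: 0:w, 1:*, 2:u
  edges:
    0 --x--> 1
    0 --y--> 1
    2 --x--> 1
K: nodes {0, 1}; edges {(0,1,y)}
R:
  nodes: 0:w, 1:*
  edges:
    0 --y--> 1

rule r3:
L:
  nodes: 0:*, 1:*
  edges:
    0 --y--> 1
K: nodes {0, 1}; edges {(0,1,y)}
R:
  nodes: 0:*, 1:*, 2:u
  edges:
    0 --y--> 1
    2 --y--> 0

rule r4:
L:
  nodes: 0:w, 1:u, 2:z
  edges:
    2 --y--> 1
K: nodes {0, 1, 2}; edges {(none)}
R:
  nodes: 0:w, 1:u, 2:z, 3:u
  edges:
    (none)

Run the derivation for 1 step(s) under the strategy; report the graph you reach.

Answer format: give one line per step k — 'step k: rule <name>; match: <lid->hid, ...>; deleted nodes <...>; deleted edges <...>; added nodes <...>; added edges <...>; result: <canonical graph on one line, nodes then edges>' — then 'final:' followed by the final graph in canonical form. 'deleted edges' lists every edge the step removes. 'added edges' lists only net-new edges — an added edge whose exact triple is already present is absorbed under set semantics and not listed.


step 1: rule r3; match: 0->2, 1->8; deleted nodes (none); deleted edges (none); added nodes 10; added edges (10,2,y); result: nodes: 0:z, 2:z, 3:z, 5:v, 8:v, 9:v, 10:u edges: (0,2,x); (0,9,x); (2,8,y); (3,2,y); (3,9,x); (8,5,x); (9,3,x); (9,3,y); (10,2,y)
final:
nodes: 0:z, 2:z, 3:z, 5:v, 8:v, 9:v, 10:u
edges: (0,2,x); (0,9,x); (2,8,y); (3,2,y); (3,9,x); (8,5,x); (9,3,x); (9,3,y); (10,2,y)
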